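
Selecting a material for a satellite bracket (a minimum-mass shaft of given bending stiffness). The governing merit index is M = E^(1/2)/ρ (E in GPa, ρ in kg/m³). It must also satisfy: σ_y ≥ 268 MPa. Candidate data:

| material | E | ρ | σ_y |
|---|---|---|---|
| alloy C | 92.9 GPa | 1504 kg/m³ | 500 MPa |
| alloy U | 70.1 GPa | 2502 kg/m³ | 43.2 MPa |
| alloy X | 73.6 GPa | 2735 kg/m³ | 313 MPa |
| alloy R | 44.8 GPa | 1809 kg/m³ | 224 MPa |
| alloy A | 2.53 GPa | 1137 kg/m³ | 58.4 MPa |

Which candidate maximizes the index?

alloy C

Screen on constraints: σ_y ≥ 268 MPa. Survivors: alloy C, alloy X.
Per-candidate index values:
  alloy C: M = 6.41×10⁻³
  alloy X: M = 3.14×10⁻³
Alloy C ranks first.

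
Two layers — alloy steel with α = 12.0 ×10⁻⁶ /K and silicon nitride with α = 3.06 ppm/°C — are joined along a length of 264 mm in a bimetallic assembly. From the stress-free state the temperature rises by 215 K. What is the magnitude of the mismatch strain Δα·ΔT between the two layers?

1.92×10⁻³

Δα = |12.0 − 3.06|×10⁻⁶/K = 8.94×10⁻⁶/K.
Mismatch strain = Δα·ΔT = 8.94×10⁻⁶ × 215.0 = 1.92×10⁻³.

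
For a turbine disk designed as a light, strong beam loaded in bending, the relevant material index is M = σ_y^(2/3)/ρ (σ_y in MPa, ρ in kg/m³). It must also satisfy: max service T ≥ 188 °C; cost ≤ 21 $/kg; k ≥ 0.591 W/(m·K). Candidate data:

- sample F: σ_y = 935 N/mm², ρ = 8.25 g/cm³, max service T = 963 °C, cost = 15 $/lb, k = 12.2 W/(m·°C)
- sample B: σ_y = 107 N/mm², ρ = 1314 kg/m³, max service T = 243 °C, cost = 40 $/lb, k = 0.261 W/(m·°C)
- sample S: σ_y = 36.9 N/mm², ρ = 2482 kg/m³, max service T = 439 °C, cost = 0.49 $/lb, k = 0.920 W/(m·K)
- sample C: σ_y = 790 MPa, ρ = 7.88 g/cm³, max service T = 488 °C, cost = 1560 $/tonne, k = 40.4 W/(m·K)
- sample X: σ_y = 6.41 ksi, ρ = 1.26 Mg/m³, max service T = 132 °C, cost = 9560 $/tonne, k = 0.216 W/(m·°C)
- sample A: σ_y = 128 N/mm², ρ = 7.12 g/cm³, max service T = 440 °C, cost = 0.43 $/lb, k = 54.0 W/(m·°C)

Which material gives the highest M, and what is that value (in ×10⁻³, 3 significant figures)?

Screen on constraints: max service T ≥ 188 °C; cost ≤ 21 $/kg; k ≥ 0.591 W/(m·K). Survivors: sample S, sample C, sample A.
After converting to SI:
  sample S: σ_y = 36.90 MPa, ρ = 2482 kg/m³
  sample C: σ_y = 790.0 MPa, ρ = 7880 kg/m³
  sample A: σ_y = 128.0 MPa, ρ = 7120 kg/m³
  sample C: M = 10.8×10⁻³
  sample S: M = 4.47×10⁻³
  sample A: M = 3.57×10⁻³
Highest index: sample C.

sample C, M = 10.8×10⁻³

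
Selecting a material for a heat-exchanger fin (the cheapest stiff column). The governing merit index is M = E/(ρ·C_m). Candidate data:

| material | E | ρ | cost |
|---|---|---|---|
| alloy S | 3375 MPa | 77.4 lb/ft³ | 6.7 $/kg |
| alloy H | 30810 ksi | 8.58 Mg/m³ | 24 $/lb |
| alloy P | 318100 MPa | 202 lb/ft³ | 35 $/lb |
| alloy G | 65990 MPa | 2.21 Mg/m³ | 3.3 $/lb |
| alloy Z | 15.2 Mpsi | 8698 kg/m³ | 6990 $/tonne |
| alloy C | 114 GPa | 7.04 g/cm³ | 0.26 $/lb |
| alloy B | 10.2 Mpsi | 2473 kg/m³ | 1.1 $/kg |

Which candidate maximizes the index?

alloy C

Convert each candidate to consistent units, then evaluate M:
  alloy S: E = 3.375 GPa, ρ = 1240 kg/m³, cost = 6.700 $/kg
  alloy H: E = 212.4 GPa, ρ = 8580 kg/m³, cost = 52.91 $/kg
  alloy P: E = 318.1 GPa, ρ = 3236 kg/m³, cost = 77.16 $/kg
  alloy G: E = 65.99 GPa, ρ = 2210 kg/m³, cost = 7.275 $/kg
  alloy Z: E = 104.8 GPa, ρ = 8698 kg/m³, cost = 6.990 $/kg
  alloy C: E = 114.0 GPa, ρ = 7040 kg/m³, cost = 0.5732 $/kg
  alloy B: E = 70.33 GPa, ρ = 2473 kg/m³, cost = 1.100 $/kg
  alloy C: M = 28.3 MN·m per $
  alloy B: M = 25.9 MN·m per $
  alloy G: M = 4.10 MN·m per $
  alloy Z: M = 1.72 MN·m per $
  alloy P: M = 1.27 MN·m per $
  alloy H: M = 0.468 MN·m per $
  alloy S: M = 0.406 MN·m per $
Alloy C has the largest M.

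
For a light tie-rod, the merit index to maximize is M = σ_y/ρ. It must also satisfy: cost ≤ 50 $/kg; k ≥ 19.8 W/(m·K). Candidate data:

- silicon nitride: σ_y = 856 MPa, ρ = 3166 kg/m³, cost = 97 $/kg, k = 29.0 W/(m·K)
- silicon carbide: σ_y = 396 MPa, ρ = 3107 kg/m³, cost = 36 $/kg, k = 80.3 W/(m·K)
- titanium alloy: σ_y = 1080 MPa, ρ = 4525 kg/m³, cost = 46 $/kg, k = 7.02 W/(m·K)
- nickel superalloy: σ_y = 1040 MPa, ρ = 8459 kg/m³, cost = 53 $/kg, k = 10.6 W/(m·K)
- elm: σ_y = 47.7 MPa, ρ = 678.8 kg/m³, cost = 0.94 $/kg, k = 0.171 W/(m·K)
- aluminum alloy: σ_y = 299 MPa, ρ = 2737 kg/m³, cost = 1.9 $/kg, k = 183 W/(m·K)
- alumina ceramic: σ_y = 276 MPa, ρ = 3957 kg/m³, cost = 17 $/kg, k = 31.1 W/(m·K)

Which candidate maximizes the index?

Screen on constraints: cost ≤ 50 $/kg; k ≥ 19.8 W/(m·K). Survivors: silicon carbide, aluminum alloy, alumina ceramic.
Evaluate M for each candidate:
  silicon carbide: M = 127 kN·m/kg
  aluminum alloy: M = 109 kN·m/kg
  alumina ceramic: M = 69.7 kN·m/kg
Silicon carbide has the largest M.

silicon carbide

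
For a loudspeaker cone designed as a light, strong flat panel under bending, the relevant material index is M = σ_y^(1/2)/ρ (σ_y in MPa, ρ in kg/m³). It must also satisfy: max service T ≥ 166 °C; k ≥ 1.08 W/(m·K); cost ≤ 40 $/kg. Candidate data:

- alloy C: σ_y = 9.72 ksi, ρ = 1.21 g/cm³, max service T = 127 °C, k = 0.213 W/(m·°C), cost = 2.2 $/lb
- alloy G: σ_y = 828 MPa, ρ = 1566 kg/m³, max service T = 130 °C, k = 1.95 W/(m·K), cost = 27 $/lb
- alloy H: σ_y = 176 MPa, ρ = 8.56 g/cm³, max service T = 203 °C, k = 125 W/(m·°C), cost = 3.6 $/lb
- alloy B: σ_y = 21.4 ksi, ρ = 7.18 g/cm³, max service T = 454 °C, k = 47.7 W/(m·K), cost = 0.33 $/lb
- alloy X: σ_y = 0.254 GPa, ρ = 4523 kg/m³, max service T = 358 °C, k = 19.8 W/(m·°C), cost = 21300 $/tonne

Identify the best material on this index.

alloy X

Screen on constraints: max service T ≥ 166 °C; k ≥ 1.08 W/(m·K); cost ≤ 40 $/kg. Survivors: alloy H, alloy B, alloy X.
Normalizing units and computing the index:
  alloy H: σ_y = 176.0 MPa, ρ = 8560 kg/m³
  alloy B: σ_y = 147.5 MPa, ρ = 7180 kg/m³
  alloy X: σ_y = 254.0 MPa, ρ = 4523 kg/m³
  alloy X: M = 3.52×10⁻³
  alloy B: M = 1.69×10⁻³
  alloy H: M = 1.55×10⁻³
Alloy X ranks first.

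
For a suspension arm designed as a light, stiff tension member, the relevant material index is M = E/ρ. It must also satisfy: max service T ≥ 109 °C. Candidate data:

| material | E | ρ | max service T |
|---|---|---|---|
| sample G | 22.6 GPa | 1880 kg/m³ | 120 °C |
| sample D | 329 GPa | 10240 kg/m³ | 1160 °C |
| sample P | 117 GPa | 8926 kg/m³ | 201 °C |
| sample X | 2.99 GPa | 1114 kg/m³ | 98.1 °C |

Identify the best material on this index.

Screen on constraints: max service T ≥ 109 °C. Survivors: sample G, sample D, sample P.
Computing M directly (units already consistent):
  sample D: M = 32.1 MN·m/kg
  sample P: M = 13.1 MN·m/kg
  sample G: M = 12.0 MN·m/kg
Sample D ranks first.

sample D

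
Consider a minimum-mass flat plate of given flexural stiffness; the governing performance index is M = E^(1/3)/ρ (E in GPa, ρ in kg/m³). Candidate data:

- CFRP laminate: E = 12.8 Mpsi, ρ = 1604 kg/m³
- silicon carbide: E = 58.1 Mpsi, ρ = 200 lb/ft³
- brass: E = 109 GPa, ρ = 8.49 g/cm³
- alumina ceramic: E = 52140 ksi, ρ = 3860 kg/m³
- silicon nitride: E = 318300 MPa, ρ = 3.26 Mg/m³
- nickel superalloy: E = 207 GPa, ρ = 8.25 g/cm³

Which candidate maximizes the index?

CFRP laminate

After converting to SI:
  CFRP laminate: E = 88.25 GPa, ρ = 1604 kg/m³
  silicon carbide: E = 400.6 GPa, ρ = 3204 kg/m³
  brass: E = 109.0 GPa, ρ = 8490 kg/m³
  alumina ceramic: E = 359.5 GPa, ρ = 3860 kg/m³
  silicon nitride: E = 318.3 GPa, ρ = 3260 kg/m³
  nickel superalloy: E = 207.0 GPa, ρ = 8250 kg/m³
  CFRP laminate: M = 2.78×10⁻³
  silicon carbide: M = 2.30×10⁻³
  silicon nitride: M = 2.09×10⁻³
  alumina ceramic: M = 1.84×10⁻³
  nickel superalloy: M = 0.717×10⁻³
  brass: M = 0.563×10⁻³
The maximum is for CFRP laminate.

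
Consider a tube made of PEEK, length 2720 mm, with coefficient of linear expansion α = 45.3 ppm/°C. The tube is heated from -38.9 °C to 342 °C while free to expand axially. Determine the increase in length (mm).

46.9 mm

ΔT = 342 − (-38.9) = 380.9 K.
ΔL = α·L₀·ΔT = 45.3×10⁻⁶ × 2720 mm × 380.9 K = 46.9 mm.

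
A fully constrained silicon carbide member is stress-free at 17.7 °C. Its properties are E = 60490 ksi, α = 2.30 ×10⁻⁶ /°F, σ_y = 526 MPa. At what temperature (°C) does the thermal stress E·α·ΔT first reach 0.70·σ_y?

E = 60490 ksi = 417.1 GPa.
α = 2.30×10⁻⁶/°F × 9/5 = 4.14×10⁻⁶/K.
E·α·ΔT = 368.2 MPa ⇒ ΔT = 368.2 / (417.1×10³ × 4.14×10⁻⁶) = 213.2 K.
T = 17.7 + 213.2 = 230.9 °C.

231 °C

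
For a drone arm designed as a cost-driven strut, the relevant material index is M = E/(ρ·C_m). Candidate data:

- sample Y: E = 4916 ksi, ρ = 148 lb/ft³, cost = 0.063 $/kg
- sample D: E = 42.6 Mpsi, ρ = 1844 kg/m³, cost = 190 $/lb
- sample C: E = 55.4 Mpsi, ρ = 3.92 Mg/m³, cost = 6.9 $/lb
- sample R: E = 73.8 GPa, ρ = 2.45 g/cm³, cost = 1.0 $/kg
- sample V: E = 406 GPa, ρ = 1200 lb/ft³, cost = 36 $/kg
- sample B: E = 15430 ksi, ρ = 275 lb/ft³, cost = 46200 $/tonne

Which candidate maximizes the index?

sample Y

Convert each candidate to consistent units, then evaluate M:
  sample Y: E = 33.89 GPa, ρ = 2371 kg/m³, cost = 0.06300 $/kg
  sample D: E = 293.7 GPa, ρ = 1844 kg/m³, cost = 418.9 $/kg
  sample C: E = 382.0 GPa, ρ = 3920 kg/m³, cost = 15.21 $/kg
  sample R: E = 73.80 GPa, ρ = 2450 kg/m³, cost = 1.000 $/kg
  sample V: E = 406.0 GPa, ρ = 19220 kg/m³, cost = 36.00 $/kg
  sample B: E = 106.4 GPa, ρ = 4405 kg/m³, cost = 46.20 $/kg
  sample Y: M = 227 MN·m per $
  sample R: M = 30.1 MN·m per $
  sample C: M = 6.41 MN·m per $
  sample V: M = 0.587 MN·m per $
  sample B: M = 0.523 MN·m per $
  sample D: M = 0.380 MN·m per $
The maximum is for sample Y.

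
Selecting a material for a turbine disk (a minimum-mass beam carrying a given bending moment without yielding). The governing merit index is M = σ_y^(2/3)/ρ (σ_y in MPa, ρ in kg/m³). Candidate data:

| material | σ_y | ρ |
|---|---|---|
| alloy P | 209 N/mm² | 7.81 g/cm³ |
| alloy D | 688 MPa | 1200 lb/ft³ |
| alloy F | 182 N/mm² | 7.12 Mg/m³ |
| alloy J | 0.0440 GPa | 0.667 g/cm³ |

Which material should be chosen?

alloy J

In SI units:
  alloy P: σ_y = 209.0 MPa, ρ = 7810 kg/m³
  alloy D: σ_y = 688.0 MPa, ρ = 19220 kg/m³
  alloy F: σ_y = 182.0 MPa, ρ = 7120 kg/m³
  alloy J: σ_y = 44.00 MPa, ρ = 667.0 kg/m³
  alloy J: M = 18.7×10⁻³
  alloy F: M = 4.51×10⁻³
  alloy P: M = 4.51×10⁻³
  alloy D: M = 4.05×10⁻³
The maximum is for alloy J.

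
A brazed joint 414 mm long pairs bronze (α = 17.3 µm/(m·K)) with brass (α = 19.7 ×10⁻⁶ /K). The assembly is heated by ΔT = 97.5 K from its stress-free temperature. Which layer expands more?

α(bronze) = 17.3×10⁻⁶/K vs α(brass) = 19.7×10⁻⁶/K.
Higher α expands more for the same ΔT: brass.

brass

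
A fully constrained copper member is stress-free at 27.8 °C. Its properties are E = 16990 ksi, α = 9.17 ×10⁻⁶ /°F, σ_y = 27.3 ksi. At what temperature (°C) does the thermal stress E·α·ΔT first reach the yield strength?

E = 16990 ksi = 117.1 GPa.
α = 9.17×10⁻⁶/°F × 9/5 = 16.5×10⁻⁶/K.
σ_y = 27.3 ksi = 188.2 MPa.
E·α·ΔT = 188.2 MPa ⇒ ΔT = 188.2 / (117.1×10³ × 16.5×10⁻⁶) = 97.35 K.
T = 27.8 + 97.35 = 125.1 °C.

125 °C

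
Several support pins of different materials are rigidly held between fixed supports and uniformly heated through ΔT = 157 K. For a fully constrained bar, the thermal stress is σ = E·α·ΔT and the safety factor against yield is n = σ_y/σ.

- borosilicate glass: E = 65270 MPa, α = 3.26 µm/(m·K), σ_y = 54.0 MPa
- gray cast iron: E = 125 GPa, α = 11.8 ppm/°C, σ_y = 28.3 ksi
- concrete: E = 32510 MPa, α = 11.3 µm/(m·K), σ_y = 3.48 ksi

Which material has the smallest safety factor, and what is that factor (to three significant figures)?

concrete, n = 0.416

Per material, after unit conversion:
  borosilicate glass: E = 65.27, α = 3.26, σ_y = 54.00 → σ = 33.4 MPa, n = 1.62
  gray cast iron: E = 125.0, α = 11.8, σ_y = 195.1 → σ = 232 MPa, n = 0.843
  concrete: E = 32.51, α = 11.3, σ_y = 23.99 → σ = 57.7 MPa, n = 0.416
The minimum is concrete at n = 0.416.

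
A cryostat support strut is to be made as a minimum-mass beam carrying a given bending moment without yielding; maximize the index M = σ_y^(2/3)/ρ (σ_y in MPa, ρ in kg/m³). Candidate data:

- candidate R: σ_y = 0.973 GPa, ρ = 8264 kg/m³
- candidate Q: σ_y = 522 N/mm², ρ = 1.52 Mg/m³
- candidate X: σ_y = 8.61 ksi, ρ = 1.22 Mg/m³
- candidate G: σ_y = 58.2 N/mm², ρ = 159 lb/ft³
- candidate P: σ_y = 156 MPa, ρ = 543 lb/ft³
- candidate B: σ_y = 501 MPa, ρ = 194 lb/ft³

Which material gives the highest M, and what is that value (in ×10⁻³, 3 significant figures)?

candidate Q, M = 42.7×10⁻³

After converting to SI:
  candidate R: σ_y = 973.0 MPa, ρ = 8264 kg/m³
  candidate Q: σ_y = 522.0 MPa, ρ = 1520 kg/m³
  candidate X: σ_y = 59.36 MPa, ρ = 1220 kg/m³
  candidate G: σ_y = 58.20 MPa, ρ = 2547 kg/m³
  candidate P: σ_y = 156.0 MPa, ρ = 8698 kg/m³
  candidate B: σ_y = 501.0 MPa, ρ = 3108 kg/m³
  candidate Q: M = 42.7×10⁻³
  candidate B: M = 20.3×10⁻³
  candidate X: M = 12.5×10⁻³
  candidate R: M = 11.9×10⁻³
  candidate G: M = 5.90×10⁻³
  candidate P: M = 3.33×10⁻³
Highest index: candidate Q.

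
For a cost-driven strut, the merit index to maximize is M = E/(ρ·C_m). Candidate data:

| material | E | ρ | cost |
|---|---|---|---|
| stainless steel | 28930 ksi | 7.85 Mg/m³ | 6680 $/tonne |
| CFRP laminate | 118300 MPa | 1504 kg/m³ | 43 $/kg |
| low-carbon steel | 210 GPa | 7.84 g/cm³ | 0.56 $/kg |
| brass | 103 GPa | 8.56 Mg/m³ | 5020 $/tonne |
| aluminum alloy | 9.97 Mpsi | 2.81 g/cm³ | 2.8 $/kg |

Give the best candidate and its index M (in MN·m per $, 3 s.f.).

In SI units:
  stainless steel: E = 199.5 GPa, ρ = 7850 kg/m³, cost = 6.680 $/kg
  CFRP laminate: E = 118.3 GPa, ρ = 1504 kg/m³, cost = 43.00 $/kg
  low-carbon steel: E = 210.0 GPa, ρ = 7840 kg/m³, cost = 0.5600 $/kg
  brass: E = 103.0 GPa, ρ = 8560 kg/m³, cost = 5.020 $/kg
  aluminum alloy: E = 68.74 GPa, ρ = 2810 kg/m³, cost = 2.800 $/kg
  low-carbon steel: M = 47.8 MN·m per $
  aluminum alloy: M = 8.74 MN·m per $
  stainless steel: M = 3.80 MN·m per $
  brass: M = 2.40 MN·m per $
  CFRP laminate: M = 1.83 MN·m per $
Low-carbon steel has the largest M.

low-carbon steel, M = 47.8 MN·m per $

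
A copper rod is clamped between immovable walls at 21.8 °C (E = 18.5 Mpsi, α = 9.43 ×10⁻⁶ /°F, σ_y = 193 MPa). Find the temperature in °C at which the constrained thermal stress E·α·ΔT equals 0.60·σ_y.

E = 18.5 Mpsi = 127.6 GPa.
α = 9.43×10⁻⁶/°F × 9/5 = 17.0×10⁻⁶/K.
E·α·ΔT = 115.8 MPa ⇒ ΔT = 115.8 / (127.6×10³ × 17.0×10⁻⁶) = 53.49 K.
T = 21.8 + 53.49 = 75.29 °C.

75.3 °C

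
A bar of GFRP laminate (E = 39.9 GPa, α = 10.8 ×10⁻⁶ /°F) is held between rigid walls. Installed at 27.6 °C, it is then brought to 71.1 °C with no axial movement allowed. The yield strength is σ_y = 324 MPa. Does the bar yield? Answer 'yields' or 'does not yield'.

does not yield

α = 10.8×10⁻⁶/°F × 9/5 = 19.4×10⁻⁶/K.
ΔT = 43.50 K. Constrained thermal stress σ = E·α·ΔT = 39.90×10³ MPa × 19.4×10⁻⁶ × 43.50 = 33.7 MPa (compressive).
Compare to σ_y = 324 MPa: σ < σ_y, so it does not yield.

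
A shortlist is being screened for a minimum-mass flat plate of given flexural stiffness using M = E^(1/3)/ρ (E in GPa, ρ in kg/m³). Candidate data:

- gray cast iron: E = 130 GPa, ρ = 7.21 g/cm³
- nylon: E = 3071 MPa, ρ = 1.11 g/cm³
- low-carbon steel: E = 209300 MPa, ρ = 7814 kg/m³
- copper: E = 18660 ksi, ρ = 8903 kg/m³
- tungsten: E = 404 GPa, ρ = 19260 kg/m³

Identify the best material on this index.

nylon

In SI units:
  gray cast iron: E = 130.0 GPa, ρ = 7210 kg/m³
  nylon: E = 3.071 GPa, ρ = 1110 kg/m³
  low-carbon steel: E = 209.3 GPa, ρ = 7814 kg/m³
  copper: E = 128.7 GPa, ρ = 8903 kg/m³
  tungsten: E = 404.0 GPa, ρ = 19260 kg/m³
  nylon: M = 1.31×10⁻³
  low-carbon steel: M = 0.760×10⁻³
  gray cast iron: M = 0.703×10⁻³
  copper: M = 0.567×10⁻³
  tungsten: M = 0.384×10⁻³
Nylon ranks first.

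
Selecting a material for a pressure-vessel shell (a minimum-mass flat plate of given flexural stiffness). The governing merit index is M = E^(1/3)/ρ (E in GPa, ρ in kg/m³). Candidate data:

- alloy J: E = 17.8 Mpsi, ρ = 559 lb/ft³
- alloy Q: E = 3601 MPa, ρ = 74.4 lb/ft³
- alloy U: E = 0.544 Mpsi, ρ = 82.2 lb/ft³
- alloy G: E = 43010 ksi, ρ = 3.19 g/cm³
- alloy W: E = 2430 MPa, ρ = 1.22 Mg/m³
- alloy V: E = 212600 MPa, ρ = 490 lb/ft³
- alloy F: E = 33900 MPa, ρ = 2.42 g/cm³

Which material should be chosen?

Convert each candidate to consistent units, then evaluate M:
  alloy J: E = 122.7 GPa, ρ = 8954 kg/m³
  alloy Q: E = 3.601 GPa, ρ = 1192 kg/m³
  alloy U: E = 3.751 GPa, ρ = 1317 kg/m³
  alloy G: E = 296.5 GPa, ρ = 3190 kg/m³
  alloy W: E = 2.430 GPa, ρ = 1220 kg/m³
  alloy V: E = 212.6 GPa, ρ = 7849 kg/m³
  alloy F: E = 33.90 GPa, ρ = 2420 kg/m³
  alloy G: M = 2.09×10⁻³
  alloy F: M = 1.34×10⁻³
  alloy Q: M = 1.29×10⁻³
  alloy U: M = 1.18×10⁻³
  alloy W: M = 1.10×10⁻³
  alloy V: M = 0.760×10⁻³
  alloy J: M = 0.555×10⁻³
Alloy G has the largest M.

alloy G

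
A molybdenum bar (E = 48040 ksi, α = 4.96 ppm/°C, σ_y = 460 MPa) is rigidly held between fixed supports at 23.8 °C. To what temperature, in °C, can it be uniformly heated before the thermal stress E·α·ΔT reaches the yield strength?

E = 48040 ksi = 331.2 GPa.
E·α·ΔT = 460.0 MPa ⇒ ΔT = 460.0 / (331.2×10³ × 4.96×10⁻⁶) = 280.0 K.
T = 23.8 + 280.0 = 303.8 °C.

304 °C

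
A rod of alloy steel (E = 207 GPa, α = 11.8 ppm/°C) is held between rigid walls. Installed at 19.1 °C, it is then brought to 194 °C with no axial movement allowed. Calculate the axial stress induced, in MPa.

ΔT = 174.9 K. Constrained thermal stress σ = E·α·ΔT = 207.0×10³ MPa × 11.8×10⁻⁶ × 174.9 = 427 MPa (compressive).

427 MPa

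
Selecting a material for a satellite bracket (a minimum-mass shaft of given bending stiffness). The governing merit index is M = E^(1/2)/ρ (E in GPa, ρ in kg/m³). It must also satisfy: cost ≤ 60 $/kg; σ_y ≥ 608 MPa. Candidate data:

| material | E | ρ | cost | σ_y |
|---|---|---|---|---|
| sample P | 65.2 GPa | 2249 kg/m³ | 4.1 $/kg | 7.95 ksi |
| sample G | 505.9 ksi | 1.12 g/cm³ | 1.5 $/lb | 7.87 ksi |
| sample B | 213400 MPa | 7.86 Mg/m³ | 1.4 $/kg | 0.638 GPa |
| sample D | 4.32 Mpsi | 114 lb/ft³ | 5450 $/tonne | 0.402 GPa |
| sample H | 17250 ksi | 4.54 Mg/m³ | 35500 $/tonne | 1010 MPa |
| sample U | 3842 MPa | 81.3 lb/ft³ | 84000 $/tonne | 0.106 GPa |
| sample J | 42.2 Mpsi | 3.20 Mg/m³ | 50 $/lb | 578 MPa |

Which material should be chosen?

Screen on constraints: cost ≤ 60 $/kg; σ_y ≥ 608 MPa. Survivors: sample B, sample H.
Convert each candidate to consistent units, then evaluate M:
  sample B: E = 213.4 GPa, ρ = 7860 kg/m³
  sample H: E = 118.9 GPa, ρ = 4540 kg/m³
  sample H: M = 2.40×10⁻³
  sample B: M = 1.86×10⁻³
The maximum is for sample H.

sample H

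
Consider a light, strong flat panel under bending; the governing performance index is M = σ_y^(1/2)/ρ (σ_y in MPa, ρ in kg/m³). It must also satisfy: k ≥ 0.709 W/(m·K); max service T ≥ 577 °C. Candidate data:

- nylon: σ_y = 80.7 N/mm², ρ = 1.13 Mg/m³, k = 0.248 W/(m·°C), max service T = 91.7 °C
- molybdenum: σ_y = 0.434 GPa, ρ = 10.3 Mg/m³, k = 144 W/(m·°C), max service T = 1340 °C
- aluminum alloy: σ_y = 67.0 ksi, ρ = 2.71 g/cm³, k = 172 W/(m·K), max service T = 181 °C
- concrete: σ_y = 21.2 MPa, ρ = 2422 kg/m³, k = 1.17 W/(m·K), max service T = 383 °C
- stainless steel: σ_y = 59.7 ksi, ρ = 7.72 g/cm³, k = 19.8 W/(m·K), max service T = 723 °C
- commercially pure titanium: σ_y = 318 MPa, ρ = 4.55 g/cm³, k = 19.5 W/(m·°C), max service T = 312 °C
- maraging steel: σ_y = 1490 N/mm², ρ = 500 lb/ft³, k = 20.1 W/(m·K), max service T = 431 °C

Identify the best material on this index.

stainless steel

Screen on constraints: k ≥ 0.709 W/(m·K); max service T ≥ 577 °C. Survivors: molybdenum, stainless steel.
Convert each candidate to consistent units, then evaluate M:
  molybdenum: σ_y = 434.0 MPa, ρ = 10300 kg/m³
  stainless steel: σ_y = 411.6 MPa, ρ = 7720 kg/m³
  stainless steel: M = 2.63×10⁻³
  molybdenum: M = 2.02×10⁻³
The maximum is for stainless steel.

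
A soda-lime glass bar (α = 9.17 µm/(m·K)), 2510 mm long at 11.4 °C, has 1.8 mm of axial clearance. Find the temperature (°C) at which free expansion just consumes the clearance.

α·L₀·ΔT = 1.8 mm ⇒ ΔT = 1.8 / (9.17×10⁻⁶ × 2510.0) = 78.20 K.
T = 11.4 + 78.20 = 89.60 °C.

89.6 °C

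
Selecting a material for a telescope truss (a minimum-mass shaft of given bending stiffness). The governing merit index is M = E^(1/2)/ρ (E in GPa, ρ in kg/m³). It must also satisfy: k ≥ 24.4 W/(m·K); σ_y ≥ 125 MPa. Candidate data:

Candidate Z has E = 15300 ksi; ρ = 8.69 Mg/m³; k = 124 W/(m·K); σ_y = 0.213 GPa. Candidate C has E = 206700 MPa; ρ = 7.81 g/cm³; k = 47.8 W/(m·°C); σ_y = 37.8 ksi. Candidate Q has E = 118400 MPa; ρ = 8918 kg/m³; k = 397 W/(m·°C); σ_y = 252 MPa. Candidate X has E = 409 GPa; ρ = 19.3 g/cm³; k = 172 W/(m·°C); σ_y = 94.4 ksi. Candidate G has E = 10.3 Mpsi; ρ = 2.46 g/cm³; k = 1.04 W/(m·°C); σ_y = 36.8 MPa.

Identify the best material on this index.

candidate C

Screen on constraints: k ≥ 24.4 W/(m·K); σ_y ≥ 125 MPa. Survivors: candidate Z, candidate C, candidate Q, candidate X.
Normalizing units and computing the index:
  candidate Z: E = 105.5 GPa, ρ = 8690 kg/m³
  candidate C: E = 206.7 GPa, ρ = 7810 kg/m³
  candidate Q: E = 118.4 GPa, ρ = 8918 kg/m³
  candidate X: E = 409.0 GPa, ρ = 19300 kg/m³
  candidate C: M = 1.84×10⁻³
  candidate Q: M = 1.22×10⁻³
  candidate Z: M = 1.18×10⁻³
  candidate X: M = 1.05×10⁻³
Candidate C ranks first.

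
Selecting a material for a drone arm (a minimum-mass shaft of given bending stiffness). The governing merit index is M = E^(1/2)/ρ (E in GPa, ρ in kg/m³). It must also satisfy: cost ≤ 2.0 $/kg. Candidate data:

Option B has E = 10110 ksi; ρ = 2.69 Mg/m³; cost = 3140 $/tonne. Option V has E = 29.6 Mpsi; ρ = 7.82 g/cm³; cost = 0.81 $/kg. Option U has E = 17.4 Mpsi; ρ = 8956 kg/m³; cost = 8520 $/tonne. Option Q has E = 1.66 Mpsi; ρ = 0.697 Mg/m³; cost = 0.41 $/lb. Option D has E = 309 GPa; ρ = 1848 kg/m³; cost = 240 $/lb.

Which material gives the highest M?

option Q

Screen on constraints: cost ≤ 2.0 $/kg. Survivors: option V, option Q.
After converting to SI:
  option V: E = 204.1 GPa, ρ = 7820 kg/m³
  option Q: E = 11.45 GPa, ρ = 697.0 kg/m³
  option Q: M = 4.85×10⁻³
  option V: M = 1.83×10⁻³
Highest index: option Q.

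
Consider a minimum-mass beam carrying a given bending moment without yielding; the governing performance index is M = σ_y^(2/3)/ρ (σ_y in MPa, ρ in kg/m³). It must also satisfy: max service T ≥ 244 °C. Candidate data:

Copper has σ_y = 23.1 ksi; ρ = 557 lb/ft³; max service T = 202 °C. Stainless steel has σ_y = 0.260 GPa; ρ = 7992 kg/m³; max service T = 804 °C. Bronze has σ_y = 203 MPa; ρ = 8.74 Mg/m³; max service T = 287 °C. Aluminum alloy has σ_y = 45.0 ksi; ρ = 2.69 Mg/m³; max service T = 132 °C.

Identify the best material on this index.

stainless steel

Screen on constraints: max service T ≥ 244 °C. Survivors: stainless steel, bronze.
In SI units:
  stainless steel: σ_y = 260.0 MPa, ρ = 7992 kg/m³
  bronze: σ_y = 203.0 MPa, ρ = 8740 kg/m³
  stainless steel: M = 5.10×10⁻³
  bronze: M = 3.95×10⁻³
Stainless steel has the largest M.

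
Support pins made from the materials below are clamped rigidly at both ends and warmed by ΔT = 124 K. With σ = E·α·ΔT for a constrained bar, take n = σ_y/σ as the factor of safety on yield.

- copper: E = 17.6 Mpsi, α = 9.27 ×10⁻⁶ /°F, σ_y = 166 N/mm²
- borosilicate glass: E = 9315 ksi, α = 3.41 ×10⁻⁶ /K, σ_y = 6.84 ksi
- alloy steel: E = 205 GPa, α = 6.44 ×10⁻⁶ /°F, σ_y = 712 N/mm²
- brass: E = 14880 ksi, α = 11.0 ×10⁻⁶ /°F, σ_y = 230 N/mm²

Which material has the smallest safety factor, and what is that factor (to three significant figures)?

With everything in SI (GPa, ×10⁻⁶/K, MPa):
  copper: E = 121.3, α = 16.7, σ_y = 166.0 → σ = 251 MPa, n = 0.661
  borosilicate glass: E = 64.22, α = 3.41, σ_y = 47.16 → σ = 27.2 MPa, n = 1.74
  alloy steel: E = 205.0, α = 11.6, σ_y = 712.0 → σ = 295 MPa, n = 2.42
  brass: E = 102.6, α = 19.8, σ_y = 230.0 → σ = 252 MPa, n = 0.913
Smallest n: copper with n = 0.661.

copper, n = 0.661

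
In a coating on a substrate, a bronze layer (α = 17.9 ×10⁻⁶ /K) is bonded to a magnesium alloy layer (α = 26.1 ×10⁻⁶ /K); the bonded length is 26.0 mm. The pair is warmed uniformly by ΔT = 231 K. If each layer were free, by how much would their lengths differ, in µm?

49.2 µm

Δα = |17.9 − 26.1|×10⁻⁶/K = 8.20×10⁻⁶/K.
ΔL_mismatch = Δα·L·ΔT = 8.20×10⁻⁶ × 26.0 mm × 231.0 K = 49.2 µm.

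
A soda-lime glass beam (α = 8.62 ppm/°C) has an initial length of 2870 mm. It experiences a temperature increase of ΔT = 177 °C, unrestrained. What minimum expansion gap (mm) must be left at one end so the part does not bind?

4.38 mm

ΔL = α·L₀·ΔT = 8.62×10⁻⁶ × 2870 mm × 177.0 K = 4.38 mm.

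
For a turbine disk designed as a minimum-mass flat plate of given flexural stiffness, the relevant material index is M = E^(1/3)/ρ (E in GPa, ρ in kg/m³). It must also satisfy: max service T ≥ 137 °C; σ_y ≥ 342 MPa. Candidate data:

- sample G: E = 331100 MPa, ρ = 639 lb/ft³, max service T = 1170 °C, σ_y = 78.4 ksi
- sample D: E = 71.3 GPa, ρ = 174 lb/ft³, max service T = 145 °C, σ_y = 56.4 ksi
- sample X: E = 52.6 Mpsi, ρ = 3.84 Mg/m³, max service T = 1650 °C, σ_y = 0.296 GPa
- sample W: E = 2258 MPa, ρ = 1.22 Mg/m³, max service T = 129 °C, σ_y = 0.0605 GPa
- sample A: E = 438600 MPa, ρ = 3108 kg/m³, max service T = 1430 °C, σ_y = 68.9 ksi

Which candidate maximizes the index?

sample A

Screen on constraints: max service T ≥ 137 °C; σ_y ≥ 342 MPa. Survivors: sample G, sample D, sample A.
Normalizing units and computing the index:
  sample G: E = 331.1 GPa, ρ = 10240 kg/m³
  sample D: E = 71.30 GPa, ρ = 2787 kg/m³
  sample A: E = 438.6 GPa, ρ = 3108 kg/m³
  sample A: M = 2.44×10⁻³
  sample D: M = 1.49×10⁻³
  sample G: M = 0.676×10⁻³
Sample A has the largest M.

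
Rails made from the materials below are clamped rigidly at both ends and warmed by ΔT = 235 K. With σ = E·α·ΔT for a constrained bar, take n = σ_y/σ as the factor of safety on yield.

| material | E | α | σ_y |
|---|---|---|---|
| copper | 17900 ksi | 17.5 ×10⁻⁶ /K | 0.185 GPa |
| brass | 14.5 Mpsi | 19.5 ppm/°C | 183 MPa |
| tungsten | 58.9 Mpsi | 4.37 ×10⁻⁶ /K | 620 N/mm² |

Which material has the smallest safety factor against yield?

With everything in SI (GPa, ×10⁻⁶/K, MPa):
  copper: E = 123.4, α = 17.5, σ_y = 185.0 → σ = 508 MPa, n = 0.364
  brass: E = 99.97, α = 19.5, σ_y = 183.0 → σ = 458 MPa, n = 0.399
  tungsten: E = 406.1, α = 4.37, σ_y = 620.0 → σ = 417 MPa, n = 1.49
Smallest n: copper with n = 0.364.

copper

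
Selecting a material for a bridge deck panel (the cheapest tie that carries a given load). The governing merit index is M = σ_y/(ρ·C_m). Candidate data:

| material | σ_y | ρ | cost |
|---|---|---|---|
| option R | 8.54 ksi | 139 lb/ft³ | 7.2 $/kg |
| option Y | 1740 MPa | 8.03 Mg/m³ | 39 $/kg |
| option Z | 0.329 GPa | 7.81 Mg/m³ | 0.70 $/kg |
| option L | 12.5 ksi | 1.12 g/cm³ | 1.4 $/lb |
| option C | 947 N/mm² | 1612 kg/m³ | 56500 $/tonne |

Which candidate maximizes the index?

option Z

Putting every candidate on a common basis:
  option R: σ_y = 58.88 MPa, ρ = 2227 kg/m³, cost = 7.200 $/kg
  option Y: σ_y = 1740 MPa, ρ = 8030 kg/m³, cost = 39.00 $/kg
  option Z: σ_y = 329.0 MPa, ρ = 7810 kg/m³, cost = 0.7000 $/kg
  option L: σ_y = 86.18 MPa, ρ = 1120 kg/m³, cost = 3.086 $/kg
  option C: σ_y = 947.0 MPa, ρ = 1612 kg/m³, cost = 56.50 $/kg
  option Z: M = 60.2 kN·m per $
  option L: M = 24.9 kN·m per $
  option C: M = 10.4 kN·m per $
  option Y: M = 5.56 kN·m per $
  option R: M = 3.67 kN·m per $
Option Z ranks first.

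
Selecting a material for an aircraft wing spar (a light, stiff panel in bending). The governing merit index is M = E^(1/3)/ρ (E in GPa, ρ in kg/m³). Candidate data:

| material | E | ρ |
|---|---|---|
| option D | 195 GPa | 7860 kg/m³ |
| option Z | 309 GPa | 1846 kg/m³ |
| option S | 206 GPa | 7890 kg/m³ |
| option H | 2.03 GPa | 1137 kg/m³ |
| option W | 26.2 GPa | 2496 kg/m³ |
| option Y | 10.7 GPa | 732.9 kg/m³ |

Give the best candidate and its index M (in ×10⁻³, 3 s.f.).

option Z, M = 3.66×10⁻³

Computing M directly (units already consistent):
  option Z: M = 3.66×10⁻³
  option Y: M = 3.01×10⁻³
  option W: M = 1.19×10⁻³
  option H: M = 1.11×10⁻³
  option S: M = 0.749×10⁻³
  option D: M = 0.738×10⁻³
The maximum is for option Z.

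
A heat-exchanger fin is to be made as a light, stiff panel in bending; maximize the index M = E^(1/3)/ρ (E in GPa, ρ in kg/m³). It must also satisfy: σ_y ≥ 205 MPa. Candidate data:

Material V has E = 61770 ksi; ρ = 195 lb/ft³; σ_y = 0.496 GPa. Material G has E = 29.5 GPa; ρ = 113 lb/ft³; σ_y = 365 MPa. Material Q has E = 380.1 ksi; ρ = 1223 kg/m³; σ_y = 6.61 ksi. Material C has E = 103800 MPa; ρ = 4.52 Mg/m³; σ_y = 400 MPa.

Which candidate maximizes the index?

material V

Screen on constraints: σ_y ≥ 205 MPa. Survivors: material V, material G, material C.
Convert each candidate to consistent units, then evaluate M:
  material V: E = 425.9 GPa, ρ = 3124 kg/m³
  material G: E = 29.50 GPa, ρ = 1810 kg/m³
  material C: E = 103.8 GPa, ρ = 4520 kg/m³
  material V: M = 2.41×10⁻³
  material G: M = 1.71×10⁻³
  material C: M = 1.04×10⁻³
Highest index: material V.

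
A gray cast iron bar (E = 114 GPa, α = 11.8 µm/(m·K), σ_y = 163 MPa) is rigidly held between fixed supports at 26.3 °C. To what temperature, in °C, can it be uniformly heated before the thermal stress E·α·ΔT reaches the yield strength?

E·α·ΔT = 163.0 MPa ⇒ ΔT = 163.0 / (114.0×10³ × 11.8×10⁻⁶) = 121.2 K.
T = 26.3 + 121.2 = 147.5 °C.

147 °C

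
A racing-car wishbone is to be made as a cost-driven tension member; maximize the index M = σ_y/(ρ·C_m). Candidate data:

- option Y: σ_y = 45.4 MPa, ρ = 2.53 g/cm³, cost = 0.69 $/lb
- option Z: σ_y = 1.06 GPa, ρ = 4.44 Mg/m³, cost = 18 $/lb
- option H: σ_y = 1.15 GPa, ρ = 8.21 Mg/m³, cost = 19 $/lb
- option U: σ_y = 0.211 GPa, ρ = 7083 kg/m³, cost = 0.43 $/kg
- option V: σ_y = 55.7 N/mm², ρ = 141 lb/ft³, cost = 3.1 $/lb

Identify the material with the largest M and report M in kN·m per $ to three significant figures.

In SI units:
  option Y: σ_y = 45.40 MPa, ρ = 2530 kg/m³, cost = 1.521 $/kg
  option Z: σ_y = 1060 MPa, ρ = 4440 kg/m³, cost = 39.68 $/kg
  option H: σ_y = 1150 MPa, ρ = 8210 kg/m³, cost = 41.89 $/kg
  option U: σ_y = 211.0 MPa, ρ = 7083 kg/m³, cost = 0.4300 $/kg
  option V: σ_y = 55.70 MPa, ρ = 2259 kg/m³, cost = 6.834 $/kg
  option U: M = 69.3 kN·m per $
  option Y: M = 11.8 kN·m per $
  option Z: M = 6.02 kN·m per $
  option V: M = 3.61 kN·m per $
  option H: M = 3.34 kN·m per $
Option U ranks first.

option U, M = 69.3 kN·m per $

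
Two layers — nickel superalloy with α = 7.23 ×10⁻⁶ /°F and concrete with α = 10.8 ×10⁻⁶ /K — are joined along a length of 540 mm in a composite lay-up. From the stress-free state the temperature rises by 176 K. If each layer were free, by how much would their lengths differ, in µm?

nickel superalloy: α = 7.23×10⁻⁶/°F × 9/5 = 13.0×10⁻⁶/K.
Δα = |13.0 − 10.8|×10⁻⁶/K = 2.21×10⁻⁶/K.
ΔL_mismatch = Δα·L·ΔT = 2.21×10⁻⁶ × 540.0 mm × 176.0 K = 210 µm.

210 µm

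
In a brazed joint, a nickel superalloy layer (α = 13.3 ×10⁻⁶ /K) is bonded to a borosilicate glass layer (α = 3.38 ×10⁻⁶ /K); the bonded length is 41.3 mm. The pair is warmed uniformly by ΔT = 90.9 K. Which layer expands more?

α(nickel superalloy) = 13.3×10⁻⁶/K vs α(borosilicate glass) = 3.38×10⁻⁶/K.
Higher α expands more for the same ΔT: nickel superalloy.

nickel superalloy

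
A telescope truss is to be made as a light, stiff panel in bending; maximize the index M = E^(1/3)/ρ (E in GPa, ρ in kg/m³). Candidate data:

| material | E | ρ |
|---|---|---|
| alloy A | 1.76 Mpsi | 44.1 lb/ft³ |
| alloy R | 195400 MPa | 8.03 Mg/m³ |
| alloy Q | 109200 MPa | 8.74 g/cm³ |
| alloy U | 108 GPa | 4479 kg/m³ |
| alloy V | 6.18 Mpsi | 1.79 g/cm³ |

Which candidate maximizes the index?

alloy A

Putting every candidate on a common basis:
  alloy A: E = 12.13 GPa, ρ = 706.4 kg/m³
  alloy R: E = 195.4 GPa, ρ = 8030 kg/m³
  alloy Q: E = 109.2 GPa, ρ = 8740 kg/m³
  alloy U: E = 108.0 GPa, ρ = 4479 kg/m³
  alloy V: E = 42.61 GPa, ρ = 1790 kg/m³
  alloy A: M = 3.25×10⁻³
  alloy V: M = 1.95×10⁻³
  alloy U: M = 1.06×10⁻³
  alloy R: M = 0.723×10⁻³
  alloy Q: M = 0.547×10⁻³
Highest index: alloy A.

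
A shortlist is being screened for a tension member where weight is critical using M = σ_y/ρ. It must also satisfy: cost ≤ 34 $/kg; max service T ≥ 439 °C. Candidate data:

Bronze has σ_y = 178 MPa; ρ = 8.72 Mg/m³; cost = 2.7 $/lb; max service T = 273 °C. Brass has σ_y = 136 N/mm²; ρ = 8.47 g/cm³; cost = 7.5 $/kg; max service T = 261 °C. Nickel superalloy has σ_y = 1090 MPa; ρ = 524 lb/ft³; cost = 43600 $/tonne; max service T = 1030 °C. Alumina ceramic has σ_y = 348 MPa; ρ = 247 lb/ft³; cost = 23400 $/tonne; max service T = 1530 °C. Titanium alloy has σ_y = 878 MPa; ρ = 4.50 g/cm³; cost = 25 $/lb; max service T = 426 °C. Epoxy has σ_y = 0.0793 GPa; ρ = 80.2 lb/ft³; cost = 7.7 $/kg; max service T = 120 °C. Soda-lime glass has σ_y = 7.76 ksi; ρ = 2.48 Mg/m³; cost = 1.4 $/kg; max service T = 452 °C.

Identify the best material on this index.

Screen on constraints: cost ≤ 34 $/kg; max service T ≥ 439 °C. Survivors: alumina ceramic, soda-lime glass.
In SI units:
  alumina ceramic: σ_y = 348.0 MPa, ρ = 3957 kg/m³
  soda-lime glass: σ_y = 53.50 MPa, ρ = 2480 kg/m³
  alumina ceramic: M = 88.0 kN·m/kg
  soda-lime glass: M = 21.6 kN·m/kg
The maximum is for alumina ceramic.

alumina ceramic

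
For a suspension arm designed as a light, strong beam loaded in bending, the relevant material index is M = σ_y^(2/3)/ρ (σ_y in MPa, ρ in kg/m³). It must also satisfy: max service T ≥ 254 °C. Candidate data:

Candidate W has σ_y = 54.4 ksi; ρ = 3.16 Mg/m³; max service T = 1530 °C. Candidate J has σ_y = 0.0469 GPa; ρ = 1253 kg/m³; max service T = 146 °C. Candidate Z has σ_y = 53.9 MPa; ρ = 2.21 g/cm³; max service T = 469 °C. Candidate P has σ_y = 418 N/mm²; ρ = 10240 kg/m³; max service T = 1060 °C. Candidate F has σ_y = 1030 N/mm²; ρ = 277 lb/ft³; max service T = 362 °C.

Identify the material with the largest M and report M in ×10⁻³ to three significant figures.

Screen on constraints: max service T ≥ 254 °C. Survivors: candidate W, candidate Z, candidate P, candidate F.
Normalizing units and computing the index:
  candidate W: σ_y = 375.1 MPa, ρ = 3160 kg/m³
  candidate Z: σ_y = 53.90 MPa, ρ = 2210 kg/m³
  candidate P: σ_y = 418.0 MPa, ρ = 10240 kg/m³
  candidate F: σ_y = 1030 MPa, ρ = 4437 kg/m³
  candidate F: M = 23.0×10⁻³
  candidate W: M = 16.5×10⁻³
  candidate Z: M = 6.46×10⁻³
  candidate P: M = 5.46×10⁻³
Candidate F ranks first.

candidate F, M = 23.0×10⁻³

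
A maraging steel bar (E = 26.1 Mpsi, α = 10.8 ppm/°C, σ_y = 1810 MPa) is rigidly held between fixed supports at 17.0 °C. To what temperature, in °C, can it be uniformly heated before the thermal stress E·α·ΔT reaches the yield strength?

948 °C

E = 26.1 Mpsi = 180.0 GPa.
E·α·ΔT = 1810 MPa ⇒ ΔT = 1810 / (180.0×10³ × 10.8×10⁻⁶) = 931.3 K.
T = 17.0 + 931.3 = 948.3 °C.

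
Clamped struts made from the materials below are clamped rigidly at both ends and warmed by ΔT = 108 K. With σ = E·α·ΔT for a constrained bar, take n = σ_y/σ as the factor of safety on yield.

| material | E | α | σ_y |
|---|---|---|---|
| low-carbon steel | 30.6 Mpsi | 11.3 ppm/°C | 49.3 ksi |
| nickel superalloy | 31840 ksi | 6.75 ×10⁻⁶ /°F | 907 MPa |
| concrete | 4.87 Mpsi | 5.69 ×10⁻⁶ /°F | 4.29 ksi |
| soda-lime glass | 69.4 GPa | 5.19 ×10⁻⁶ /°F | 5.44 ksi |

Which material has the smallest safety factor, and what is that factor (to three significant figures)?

soda-lime glass, n = 0.536

Per material, after unit conversion:
  low-carbon steel: E = 211.0, α = 11.3, σ_y = 339.9 → σ = 257 MPa, n = 1.32
  nickel superalloy: E = 219.5, α = 12.1, σ_y = 907.0 → σ = 288 MPa, n = 3.15
  concrete: E = 33.58, α = 10.2, σ_y = 29.58 → σ = 37.1 MPa, n = 0.796
  soda-lime glass: E = 69.40, α = 9.34, σ_y = 37.51 → σ = 70.0 MPa, n = 0.536
Soda-lime glass has the lowest safety factor, n = 0.536.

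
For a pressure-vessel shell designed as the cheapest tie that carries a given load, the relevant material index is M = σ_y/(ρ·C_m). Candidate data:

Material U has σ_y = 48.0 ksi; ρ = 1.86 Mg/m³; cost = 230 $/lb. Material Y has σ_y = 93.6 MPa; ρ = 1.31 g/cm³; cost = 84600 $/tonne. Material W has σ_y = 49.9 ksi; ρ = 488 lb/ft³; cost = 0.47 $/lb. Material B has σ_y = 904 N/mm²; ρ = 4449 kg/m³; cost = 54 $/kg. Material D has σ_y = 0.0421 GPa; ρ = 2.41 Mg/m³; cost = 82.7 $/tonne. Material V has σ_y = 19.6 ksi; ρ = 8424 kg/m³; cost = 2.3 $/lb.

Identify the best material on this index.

material D

After converting to SI:
  material U: σ_y = 330.9 MPa, ρ = 1860 kg/m³, cost = 507.1 $/kg
  material Y: σ_y = 93.60 MPa, ρ = 1310 kg/m³, cost = 84.60 $/kg
  material W: σ_y = 344.0 MPa, ρ = 7817 kg/m³, cost = 1.036 $/kg
  material B: σ_y = 904.0 MPa, ρ = 4449 kg/m³, cost = 54.00 $/kg
  material D: σ_y = 42.10 MPa, ρ = 2410 kg/m³, cost = 0.08270 $/kg
  material V: σ_y = 135.1 MPa, ρ = 8424 kg/m³, cost = 5.071 $/kg
  material D: M = 211 kN·m per $
  material W: M = 42.5 kN·m per $
  material B: M = 3.76 kN·m per $
  material V: M = 3.16 kN·m per $
  material Y: M = 0.845 kN·m per $
  material U: M = 0.351 kN·m per $
The maximum is for material D.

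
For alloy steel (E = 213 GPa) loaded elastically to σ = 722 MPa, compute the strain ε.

3.39×10⁻³

ε = σ/E = 722 / 213000 = 3.39×10⁻³.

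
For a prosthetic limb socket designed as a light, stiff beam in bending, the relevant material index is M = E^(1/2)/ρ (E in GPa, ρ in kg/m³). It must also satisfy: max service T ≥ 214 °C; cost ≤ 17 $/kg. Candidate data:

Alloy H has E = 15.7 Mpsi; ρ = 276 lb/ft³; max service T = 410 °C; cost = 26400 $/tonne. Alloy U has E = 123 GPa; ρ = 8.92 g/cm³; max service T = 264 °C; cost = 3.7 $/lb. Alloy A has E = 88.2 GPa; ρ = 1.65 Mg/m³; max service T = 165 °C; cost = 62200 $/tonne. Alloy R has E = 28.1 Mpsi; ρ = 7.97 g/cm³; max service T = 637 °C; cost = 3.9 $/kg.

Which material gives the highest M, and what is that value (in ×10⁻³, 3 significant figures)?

alloy R, M = 1.75×10⁻³

Screen on constraints: max service T ≥ 214 °C; cost ≤ 17 $/kg. Survivors: alloy U, alloy R.
Putting every candidate on a common basis:
  alloy U: E = 123.0 GPa, ρ = 8920 kg/m³
  alloy R: E = 193.7 GPa, ρ = 7970 kg/m³
  alloy R: M = 1.75×10⁻³
  alloy U: M = 1.24×10⁻³
Alloy R ranks first.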